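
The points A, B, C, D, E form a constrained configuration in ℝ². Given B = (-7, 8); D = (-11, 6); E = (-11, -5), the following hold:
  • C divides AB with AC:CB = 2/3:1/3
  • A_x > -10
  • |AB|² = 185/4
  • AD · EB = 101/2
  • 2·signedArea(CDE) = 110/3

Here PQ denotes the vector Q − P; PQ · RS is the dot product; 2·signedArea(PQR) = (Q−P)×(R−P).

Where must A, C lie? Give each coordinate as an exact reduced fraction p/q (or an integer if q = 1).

1. A_x = -9  [line -4·x + -13·y + -33/2 = 0 ∩ |AB|² = 185/4]
2. A_y = 3/2  [line -4·x + -13·y + -33/2 = 0 ∩ |AB|² = 185/4]
   → A = (-9, 3/2)
3. C_x = -23/3  [C divides AB with AC:CB = 2/3:1/3]
4. C_y = 35/6  [C divides AB with AC:CB = 2/3:1/3]
   → C = (-23/3, 35/6)

A = (-9, 3/2)
C = (-23/3, 35/6)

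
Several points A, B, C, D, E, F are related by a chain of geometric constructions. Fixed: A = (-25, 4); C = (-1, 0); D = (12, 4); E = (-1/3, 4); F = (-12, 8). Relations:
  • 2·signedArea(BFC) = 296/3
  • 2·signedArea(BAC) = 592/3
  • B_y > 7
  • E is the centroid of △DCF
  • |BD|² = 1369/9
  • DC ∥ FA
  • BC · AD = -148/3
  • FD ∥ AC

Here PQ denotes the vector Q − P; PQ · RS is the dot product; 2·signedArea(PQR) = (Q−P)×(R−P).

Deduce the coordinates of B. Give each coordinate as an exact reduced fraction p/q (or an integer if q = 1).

B = (1/3, 8)

1. B_x = 1/3  [BC · AD = -148/3 ∩ 2·signedArea(BFC) = 296/3]
2. B_y = 8  [BC · AD = -148/3 ∩ 2·signedArea(BFC) = 296/3]
   → B = (1/3, 8)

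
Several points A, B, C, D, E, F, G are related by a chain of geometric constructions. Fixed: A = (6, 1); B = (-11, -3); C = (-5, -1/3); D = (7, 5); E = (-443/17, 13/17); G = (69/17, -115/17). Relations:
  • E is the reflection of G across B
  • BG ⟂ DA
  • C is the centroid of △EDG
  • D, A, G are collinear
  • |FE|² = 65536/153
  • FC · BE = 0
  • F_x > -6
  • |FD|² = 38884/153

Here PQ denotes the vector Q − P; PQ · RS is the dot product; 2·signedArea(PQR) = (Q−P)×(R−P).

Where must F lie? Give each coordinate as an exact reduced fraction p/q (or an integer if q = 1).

1. F_x = -305/51  [line 256/17·x + -64/17·y + 3776/51 = 0 ∩ |FE|² = 65536/153]
2. F_y = -217/51  [line 256/17·x + -64/17·y + 3776/51 = 0 ∩ |FE|² = 65536/153]
   → F = (-305/51, -217/51)

F = (-305/51, -217/51)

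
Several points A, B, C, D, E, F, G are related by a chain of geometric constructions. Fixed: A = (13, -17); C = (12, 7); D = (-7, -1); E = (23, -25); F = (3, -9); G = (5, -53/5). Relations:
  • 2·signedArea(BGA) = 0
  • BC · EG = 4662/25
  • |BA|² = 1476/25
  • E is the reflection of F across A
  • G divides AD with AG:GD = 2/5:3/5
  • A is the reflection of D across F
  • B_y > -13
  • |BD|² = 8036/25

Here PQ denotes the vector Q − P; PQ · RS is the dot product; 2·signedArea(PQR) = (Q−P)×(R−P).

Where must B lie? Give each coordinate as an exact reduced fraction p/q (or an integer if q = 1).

1. B_x = 7  [2·signedArea(BGA) = 0 ∩ BC · EG = 4662/25]
2. B_y = -61/5  [2·signedArea(BGA) = 0 ∩ BC · EG = 4662/25]
   → B = (7, -61/5)

B = (7, -61/5)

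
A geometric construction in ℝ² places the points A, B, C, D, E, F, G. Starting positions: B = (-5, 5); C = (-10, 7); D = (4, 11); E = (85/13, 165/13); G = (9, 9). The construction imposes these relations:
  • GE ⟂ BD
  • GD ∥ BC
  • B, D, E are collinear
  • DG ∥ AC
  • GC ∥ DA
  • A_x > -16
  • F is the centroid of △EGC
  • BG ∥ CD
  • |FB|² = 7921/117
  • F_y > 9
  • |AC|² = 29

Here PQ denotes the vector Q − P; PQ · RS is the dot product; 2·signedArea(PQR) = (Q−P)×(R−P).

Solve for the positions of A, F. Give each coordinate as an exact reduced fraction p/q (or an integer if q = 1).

A = (-15, 9)
F = (24/13, 373/39)

1. A_x = -15  [DG ∥ AC ∩ GC ∥ DA]
2. A_y = 9  [DG ∥ AC ∩ GC ∥ DA]
   → A = (-15, 9)
3. F_x = 24/13  [F is the centroid of △EGC]
4. F_y = 373/39  [F is the centroid of △EGC]
   → F = (24/13, 373/39)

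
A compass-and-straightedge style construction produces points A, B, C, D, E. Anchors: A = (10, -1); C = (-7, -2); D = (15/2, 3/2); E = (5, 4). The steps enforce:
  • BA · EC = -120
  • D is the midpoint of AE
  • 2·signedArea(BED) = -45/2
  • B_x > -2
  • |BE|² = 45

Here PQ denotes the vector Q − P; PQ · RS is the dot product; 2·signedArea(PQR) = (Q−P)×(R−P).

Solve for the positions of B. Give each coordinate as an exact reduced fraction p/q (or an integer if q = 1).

B = (-1, 1)

1. B_x = -1  [BA · EC = -120 ∩ 2·signedArea(BED) = -45/2]
2. B_y = 1  [BA · EC = -120 ∩ 2·signedArea(BED) = -45/2]
   → B = (-1, 1)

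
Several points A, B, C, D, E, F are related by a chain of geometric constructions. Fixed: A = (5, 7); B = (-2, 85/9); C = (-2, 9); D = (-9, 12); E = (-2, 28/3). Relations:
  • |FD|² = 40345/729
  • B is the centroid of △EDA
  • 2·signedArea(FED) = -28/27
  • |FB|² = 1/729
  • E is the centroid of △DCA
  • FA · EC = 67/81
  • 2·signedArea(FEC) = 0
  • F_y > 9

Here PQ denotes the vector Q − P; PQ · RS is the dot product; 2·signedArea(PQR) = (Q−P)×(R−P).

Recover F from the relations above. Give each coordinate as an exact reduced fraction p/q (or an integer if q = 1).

1. F_x = -2  [2·signedArea(FEC) = 0 ∩ FA · EC = 67/81]
2. F_y = 256/27  [2·signedArea(FEC) = 0 ∩ FA · EC = 67/81]
   → F = (-2, 256/27)

F = (-2, 256/27)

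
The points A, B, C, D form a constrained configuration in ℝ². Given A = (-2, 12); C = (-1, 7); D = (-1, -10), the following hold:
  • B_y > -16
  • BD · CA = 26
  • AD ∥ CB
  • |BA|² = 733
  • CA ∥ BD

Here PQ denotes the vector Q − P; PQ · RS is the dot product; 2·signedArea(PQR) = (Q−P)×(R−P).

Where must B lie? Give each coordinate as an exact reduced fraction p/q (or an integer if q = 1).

1. B_x = 0  [CA ∥ BD ∩ AD ∥ CB]
2. B_y = -15  [CA ∥ BD ∩ AD ∥ CB]
   → B = (0, -15)

B = (0, -15)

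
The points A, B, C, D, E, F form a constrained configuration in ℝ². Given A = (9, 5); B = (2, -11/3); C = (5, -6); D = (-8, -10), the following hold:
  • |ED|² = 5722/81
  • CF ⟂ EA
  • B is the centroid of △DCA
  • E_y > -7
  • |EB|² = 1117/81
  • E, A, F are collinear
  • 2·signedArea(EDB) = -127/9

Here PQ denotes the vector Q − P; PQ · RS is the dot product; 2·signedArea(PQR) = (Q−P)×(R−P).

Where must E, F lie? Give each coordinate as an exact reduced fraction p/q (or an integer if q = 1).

1. E_x = -1/3  [line -19/3·x + 10·y + 571/9 = 0 ∩ |ED|² = 5722/81]
2. E_y = -59/9  [line -19/3·x + 10·y + 571/9 = 0 ∩ |ED|² = 5722/81]
   → E = (-1/3, -59/9)
3. F_x = 2283/1117  [E, A, F are collinear ∩ CF ⟂ EA]
4. F_y = -4035/1117  [E, A, F are collinear ∩ CF ⟂ EA]
   → F = (2283/1117, -4035/1117)

E = (-1/3, -59/9)
F = (2283/1117, -4035/1117)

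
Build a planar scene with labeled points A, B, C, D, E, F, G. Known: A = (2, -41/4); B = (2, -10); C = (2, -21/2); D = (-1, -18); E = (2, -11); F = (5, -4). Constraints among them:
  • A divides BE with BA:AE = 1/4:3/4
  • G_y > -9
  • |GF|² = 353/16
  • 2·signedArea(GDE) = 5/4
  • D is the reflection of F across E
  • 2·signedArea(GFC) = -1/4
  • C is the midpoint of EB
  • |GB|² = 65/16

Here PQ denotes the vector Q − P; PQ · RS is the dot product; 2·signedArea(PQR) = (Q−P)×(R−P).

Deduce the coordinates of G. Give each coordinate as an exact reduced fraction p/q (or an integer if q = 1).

G = (3, -33/4)

1. G_x = 3  [2·signedArea(GDE) = 5/4 ∩ 2·signedArea(GFC) = -1/4]
2. G_y = -33/4  [2·signedArea(GDE) = 5/4 ∩ 2·signedArea(GFC) = -1/4]
   → G = (3, -33/4)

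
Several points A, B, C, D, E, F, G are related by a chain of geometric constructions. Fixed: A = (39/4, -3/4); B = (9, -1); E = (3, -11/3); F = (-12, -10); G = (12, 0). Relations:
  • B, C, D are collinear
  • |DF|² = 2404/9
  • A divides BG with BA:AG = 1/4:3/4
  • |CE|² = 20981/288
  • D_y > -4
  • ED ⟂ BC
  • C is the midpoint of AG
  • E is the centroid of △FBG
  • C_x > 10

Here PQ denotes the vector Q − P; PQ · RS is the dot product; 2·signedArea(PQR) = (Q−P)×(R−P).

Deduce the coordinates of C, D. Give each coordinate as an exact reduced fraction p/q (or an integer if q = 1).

1. C_x = 87/8  [C is the midpoint of AG]
2. C_y = -3/8  [C is the midpoint of AG]
   → C = (87/8, -3/8)
3. D_x = 14/5  [B, C, D are collinear ∩ ED ⟂ BC]
4. D_y = -46/15  [B, C, D are collinear ∩ ED ⟂ BC]
   → D = (14/5, -46/15)

C = (87/8, -3/8)
D = (14/5, -46/15)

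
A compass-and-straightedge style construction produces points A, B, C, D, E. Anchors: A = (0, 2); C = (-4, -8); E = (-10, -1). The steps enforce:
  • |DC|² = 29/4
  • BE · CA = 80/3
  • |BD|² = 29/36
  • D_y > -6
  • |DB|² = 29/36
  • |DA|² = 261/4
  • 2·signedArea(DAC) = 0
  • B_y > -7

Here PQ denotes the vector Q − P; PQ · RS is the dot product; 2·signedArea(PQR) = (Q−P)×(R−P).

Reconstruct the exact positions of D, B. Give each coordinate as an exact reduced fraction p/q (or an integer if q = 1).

B = (-10/3, -19/3)
D = (-3, -11/2)

1. D_x = -3  [line 10·x + -4·y + 8 = 0 ∩ |DC|² = 29/4]
2. D_y = -11/2  [line 10·x + -4·y + 8 = 0 ∩ |DC|² = 29/4]
   → D = (-3, -11/2)
3. B_x = -10/3  [line -4·x + -10·y + -230/3 = 0 ∩ |BD|² = 29/36]
4. B_y = -19/3  [line -4·x + -10·y + -230/3 = 0 ∩ |BD|² = 29/36]
   → B = (-10/3, -19/3)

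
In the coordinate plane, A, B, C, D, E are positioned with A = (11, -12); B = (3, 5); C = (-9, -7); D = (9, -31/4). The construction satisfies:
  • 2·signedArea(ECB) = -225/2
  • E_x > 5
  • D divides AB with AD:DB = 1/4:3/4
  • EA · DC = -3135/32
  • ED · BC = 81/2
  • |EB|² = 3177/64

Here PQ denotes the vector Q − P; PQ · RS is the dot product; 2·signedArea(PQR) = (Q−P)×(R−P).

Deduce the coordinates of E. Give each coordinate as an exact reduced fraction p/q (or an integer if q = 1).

1. E_x = 6  [ED · BC = 81/2 ∩ EA · DC = -3135/32]
2. E_y = -11/8  [ED · BC = 81/2 ∩ EA · DC = -3135/32]
   → E = (6, -11/8)

E = (6, -11/8)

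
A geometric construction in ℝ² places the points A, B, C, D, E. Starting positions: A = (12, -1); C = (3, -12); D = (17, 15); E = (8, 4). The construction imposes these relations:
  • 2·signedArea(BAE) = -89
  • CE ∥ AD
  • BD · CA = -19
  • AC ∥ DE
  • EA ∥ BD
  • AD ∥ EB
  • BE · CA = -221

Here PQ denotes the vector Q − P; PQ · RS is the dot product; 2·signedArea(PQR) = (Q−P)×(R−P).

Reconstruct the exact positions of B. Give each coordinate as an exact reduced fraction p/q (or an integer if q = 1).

1. B_x = 13  [EA ∥ BD ∩ AD ∥ EB]
2. B_y = 20  [EA ∥ BD ∩ AD ∥ EB]
   → B = (13, 20)

B = (13, 20)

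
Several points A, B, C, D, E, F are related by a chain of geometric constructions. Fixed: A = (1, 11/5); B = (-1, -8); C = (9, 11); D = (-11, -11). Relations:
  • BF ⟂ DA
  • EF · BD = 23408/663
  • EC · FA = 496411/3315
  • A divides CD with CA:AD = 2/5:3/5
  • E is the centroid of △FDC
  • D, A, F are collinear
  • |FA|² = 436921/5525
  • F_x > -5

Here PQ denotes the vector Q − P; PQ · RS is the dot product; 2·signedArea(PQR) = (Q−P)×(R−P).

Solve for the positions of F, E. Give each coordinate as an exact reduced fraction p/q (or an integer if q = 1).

E = (-1543/663, -968/663)
F = (-1101/221, -968/221)

1. F_x = -1101/221  [D, A, F are collinear ∩ BF ⟂ DA]
2. F_y = -968/221  [D, A, F are collinear ∩ BF ⟂ DA]
   → F = (-1101/221, -968/221)
3. E_x = -1543/663  [E is the centroid of △FDC]
4. E_y = -968/663  [E is the centroid of △FDC]
   → E = (-1543/663, -968/663)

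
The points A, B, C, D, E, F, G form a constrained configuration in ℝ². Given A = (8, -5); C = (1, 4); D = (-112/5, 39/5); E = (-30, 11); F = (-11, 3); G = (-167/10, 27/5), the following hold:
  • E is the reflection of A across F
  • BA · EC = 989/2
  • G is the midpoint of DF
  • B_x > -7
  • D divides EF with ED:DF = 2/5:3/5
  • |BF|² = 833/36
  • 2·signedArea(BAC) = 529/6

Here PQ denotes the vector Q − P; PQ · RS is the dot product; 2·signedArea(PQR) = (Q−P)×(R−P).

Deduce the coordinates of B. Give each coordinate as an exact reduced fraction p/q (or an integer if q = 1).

B = (-197/30, 17/15)

1. B_x = -197/30  [BA · EC = 989/2 ∩ 2·signedArea(BAC) = 529/6]
2. B_y = 17/15  [BA · EC = 989/2 ∩ 2·signedArea(BAC) = 529/6]
   → B = (-197/30, 17/15)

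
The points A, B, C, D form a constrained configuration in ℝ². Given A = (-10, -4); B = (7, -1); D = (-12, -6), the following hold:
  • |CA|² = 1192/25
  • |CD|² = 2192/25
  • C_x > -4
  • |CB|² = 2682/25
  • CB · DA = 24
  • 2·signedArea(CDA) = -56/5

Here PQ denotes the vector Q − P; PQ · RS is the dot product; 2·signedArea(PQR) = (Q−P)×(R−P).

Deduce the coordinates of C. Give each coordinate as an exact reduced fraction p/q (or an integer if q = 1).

1. C_x = -16/5  [CB · DA = 24 ∩ 2·signedArea(CDA) = -56/5]
2. C_y = -14/5  [CB · DA = 24 ∩ 2·signedArea(CDA) = -56/5]
   → C = (-16/5, -14/5)

C = (-16/5, -14/5)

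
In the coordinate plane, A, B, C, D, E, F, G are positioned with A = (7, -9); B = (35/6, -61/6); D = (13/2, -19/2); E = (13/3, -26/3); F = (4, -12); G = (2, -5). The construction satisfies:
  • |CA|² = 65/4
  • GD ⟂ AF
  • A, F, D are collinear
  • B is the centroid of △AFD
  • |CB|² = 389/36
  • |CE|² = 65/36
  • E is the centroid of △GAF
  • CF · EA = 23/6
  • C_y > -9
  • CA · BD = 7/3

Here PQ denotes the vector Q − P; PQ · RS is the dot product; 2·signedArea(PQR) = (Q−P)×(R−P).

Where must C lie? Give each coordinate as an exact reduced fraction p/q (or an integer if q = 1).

C = (3, -17/2)

1. C_x = 3  [CA · BD = 7/3 ∩ CF · EA = 23/6]
2. C_y = -17/2  [CA · BD = 7/3 ∩ CF · EA = 23/6]
   → C = (3, -17/2)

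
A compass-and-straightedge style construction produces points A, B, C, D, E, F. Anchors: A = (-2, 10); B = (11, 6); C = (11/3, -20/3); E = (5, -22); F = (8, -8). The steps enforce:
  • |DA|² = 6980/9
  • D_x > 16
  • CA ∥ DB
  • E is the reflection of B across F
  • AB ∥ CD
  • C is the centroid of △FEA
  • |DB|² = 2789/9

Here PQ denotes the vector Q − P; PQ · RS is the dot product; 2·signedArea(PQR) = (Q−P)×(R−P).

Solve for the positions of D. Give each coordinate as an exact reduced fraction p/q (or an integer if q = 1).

1. D_x = 50/3  [CA ∥ DB ∩ AB ∥ CD]
2. D_y = -32/3  [CA ∥ DB ∩ AB ∥ CD]
   → D = (50/3, -32/3)

D = (50/3, -32/3)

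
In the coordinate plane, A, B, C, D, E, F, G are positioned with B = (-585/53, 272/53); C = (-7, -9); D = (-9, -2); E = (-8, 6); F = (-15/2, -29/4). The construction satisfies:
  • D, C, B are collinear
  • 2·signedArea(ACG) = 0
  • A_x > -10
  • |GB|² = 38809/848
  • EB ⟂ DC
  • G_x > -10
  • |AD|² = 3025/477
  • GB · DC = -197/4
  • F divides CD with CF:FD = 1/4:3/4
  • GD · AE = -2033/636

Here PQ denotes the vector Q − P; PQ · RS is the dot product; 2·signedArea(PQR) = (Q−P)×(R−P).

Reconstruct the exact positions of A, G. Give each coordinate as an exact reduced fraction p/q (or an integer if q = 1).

1. G_x = -973/106  [line -2·x + 7·y + -35/4 = 0 ∩ |GB|² = 38809/848]
2. G_y = -291/212  [line -2·x + 7·y + -35/4 = 0 ∩ |GB|² = 38809/848]
   → G = (-973/106, -291/212)
3. A_x = -1541/159  [2·signedArea(ACG) = 0 ∩ GD · AE = -2033/636]
4. A_y = 67/159  [2·signedArea(ACG) = 0 ∩ GD · AE = -2033/636]
   → A = (-1541/159, 67/159)

A = (-1541/159, 67/159)
G = (-973/106, -291/212)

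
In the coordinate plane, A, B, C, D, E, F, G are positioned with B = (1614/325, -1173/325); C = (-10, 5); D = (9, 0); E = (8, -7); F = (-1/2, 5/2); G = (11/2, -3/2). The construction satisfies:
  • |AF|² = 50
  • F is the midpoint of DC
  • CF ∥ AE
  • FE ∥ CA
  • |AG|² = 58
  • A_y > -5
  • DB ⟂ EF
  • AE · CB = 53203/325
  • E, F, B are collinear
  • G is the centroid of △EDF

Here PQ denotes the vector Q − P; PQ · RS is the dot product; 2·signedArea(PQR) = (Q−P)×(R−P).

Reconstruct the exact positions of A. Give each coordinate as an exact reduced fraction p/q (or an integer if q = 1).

A = (-3/2, -9/2)

1. A_x = -3/2  [CF ∥ AE ∩ FE ∥ CA]
2. A_y = -9/2  [CF ∥ AE ∩ FE ∥ CA]
   → A = (-3/2, -9/2)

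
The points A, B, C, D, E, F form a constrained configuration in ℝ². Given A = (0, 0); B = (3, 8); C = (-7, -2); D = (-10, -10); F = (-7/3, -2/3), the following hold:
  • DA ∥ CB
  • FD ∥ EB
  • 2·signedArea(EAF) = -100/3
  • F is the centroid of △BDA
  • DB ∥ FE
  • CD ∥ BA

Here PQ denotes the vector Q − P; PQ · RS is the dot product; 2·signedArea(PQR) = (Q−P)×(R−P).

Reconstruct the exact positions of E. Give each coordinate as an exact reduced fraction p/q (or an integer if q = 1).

E = (32/3, 52/3)

1. E_x = 32/3  [FD ∥ EB ∩ DB ∥ FE]
2. E_y = 52/3  [FD ∥ EB ∩ DB ∥ FE]
   → E = (32/3, 52/3)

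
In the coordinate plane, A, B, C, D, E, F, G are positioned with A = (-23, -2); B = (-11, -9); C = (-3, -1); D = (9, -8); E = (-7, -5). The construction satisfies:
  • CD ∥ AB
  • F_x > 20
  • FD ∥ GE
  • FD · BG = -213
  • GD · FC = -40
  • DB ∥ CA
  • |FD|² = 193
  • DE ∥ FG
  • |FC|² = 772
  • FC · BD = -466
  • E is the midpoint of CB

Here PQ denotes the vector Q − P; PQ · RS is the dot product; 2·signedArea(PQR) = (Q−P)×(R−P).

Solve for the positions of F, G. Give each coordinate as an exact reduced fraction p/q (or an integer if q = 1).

1. F_x = 21  [line -20·x + -1·y + 405 = 0 ∩ |FC|² = 772]
2. F_y = -15  [line -20·x + -1·y + 405 = 0 ∩ |FC|² = 772]
   → F = (21, -15)
3. G_x = 5  [FD · BG = -213 ∩ FD ∥ GE]
4. G_y = -12  [FD · BG = -213 ∩ FD ∥ GE]
   → G = (5, -12)

F = (21, -15)
G = (5, -12)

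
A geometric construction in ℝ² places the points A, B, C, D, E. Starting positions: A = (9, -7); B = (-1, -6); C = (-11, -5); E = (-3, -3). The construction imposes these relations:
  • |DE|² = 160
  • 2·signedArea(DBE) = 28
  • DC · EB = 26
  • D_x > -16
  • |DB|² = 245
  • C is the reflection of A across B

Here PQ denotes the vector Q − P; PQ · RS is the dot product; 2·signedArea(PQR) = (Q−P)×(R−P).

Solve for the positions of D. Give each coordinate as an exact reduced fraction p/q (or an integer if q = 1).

D = (-15, 1)

1. D_x = -15  [2·signedArea(DBE) = 28 ∩ DC · EB = 26]
2. D_y = 1  [2·signedArea(DBE) = 28 ∩ DC · EB = 26]
   → D = (-15, 1)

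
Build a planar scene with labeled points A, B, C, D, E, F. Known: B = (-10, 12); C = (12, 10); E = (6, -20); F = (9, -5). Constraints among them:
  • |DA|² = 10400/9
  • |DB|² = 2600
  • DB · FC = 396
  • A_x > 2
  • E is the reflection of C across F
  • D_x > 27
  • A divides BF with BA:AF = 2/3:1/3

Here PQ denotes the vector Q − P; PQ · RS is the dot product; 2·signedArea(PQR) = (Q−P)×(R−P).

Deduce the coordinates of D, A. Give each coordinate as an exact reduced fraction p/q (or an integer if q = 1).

A = (8/3, 2/3)
D = (28, -22)

1. D_x = 28  [line -3·x + -15·y + -246 = 0 ∩ |DB|² = 2600]
2. D_y = -22  [line -3·x + -15·y + -246 = 0 ∩ |DB|² = 2600]
   → D = (28, -22)
3. A_x = 8/3  [A divides BF with BA:AF = 2/3:1/3]
4. A_y = 2/3  [A divides BF with BA:AF = 2/3:1/3]
   → A = (8/3, 2/3)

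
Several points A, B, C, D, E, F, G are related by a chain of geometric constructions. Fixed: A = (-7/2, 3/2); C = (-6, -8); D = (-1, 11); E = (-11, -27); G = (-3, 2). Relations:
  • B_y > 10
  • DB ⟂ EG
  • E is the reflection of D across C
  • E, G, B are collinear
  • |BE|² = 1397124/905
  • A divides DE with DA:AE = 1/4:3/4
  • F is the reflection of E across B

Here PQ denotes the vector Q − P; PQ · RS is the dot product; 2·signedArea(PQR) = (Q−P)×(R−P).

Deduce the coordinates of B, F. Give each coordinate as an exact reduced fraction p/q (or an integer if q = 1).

1. B_x = -499/905  [E, G, B are collinear ∩ DB ⟂ EG]
2. B_y = 9843/905  [E, G, B are collinear ∩ DB ⟂ EG]
   → B = (-499/905, 9843/905)
3. F_x = 8957/905  [F is the reflection of E across B]
4. F_y = 44121/905  [F is the reflection of E across B]
   → F = (8957/905, 44121/905)

B = (-499/905, 9843/905)
F = (8957/905, 44121/905)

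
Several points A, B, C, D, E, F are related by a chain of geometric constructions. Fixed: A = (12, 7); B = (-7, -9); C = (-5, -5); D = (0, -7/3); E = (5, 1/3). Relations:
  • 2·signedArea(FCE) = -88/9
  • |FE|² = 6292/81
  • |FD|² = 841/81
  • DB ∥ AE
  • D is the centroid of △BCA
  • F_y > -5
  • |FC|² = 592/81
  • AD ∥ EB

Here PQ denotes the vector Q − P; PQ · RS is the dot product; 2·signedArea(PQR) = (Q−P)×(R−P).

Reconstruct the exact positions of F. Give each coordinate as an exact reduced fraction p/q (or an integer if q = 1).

1. F_x = -7/3  [line -16/3·x + 10·y + 298/9 = 0 ∩ |FC|² = 592/81]
2. F_y = -41/9  [line -16/3·x + 10·y + 298/9 = 0 ∩ |FC|² = 592/81]
   → F = (-7/3, -41/9)

F = (-7/3, -41/9)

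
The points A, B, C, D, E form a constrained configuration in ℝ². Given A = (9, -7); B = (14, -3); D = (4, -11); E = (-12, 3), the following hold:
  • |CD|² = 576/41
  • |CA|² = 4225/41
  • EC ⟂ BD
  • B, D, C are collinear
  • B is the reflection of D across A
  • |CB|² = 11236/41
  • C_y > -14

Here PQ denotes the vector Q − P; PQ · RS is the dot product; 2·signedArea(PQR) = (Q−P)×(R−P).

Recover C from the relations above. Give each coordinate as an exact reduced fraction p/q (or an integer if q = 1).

C = (44/41, -547/41)

1. C_x = 44/41  [B, D, C are collinear ∩ EC ⟂ BD]
2. C_y = -547/41  [B, D, C are collinear ∩ EC ⟂ BD]
   → C = (44/41, -547/41)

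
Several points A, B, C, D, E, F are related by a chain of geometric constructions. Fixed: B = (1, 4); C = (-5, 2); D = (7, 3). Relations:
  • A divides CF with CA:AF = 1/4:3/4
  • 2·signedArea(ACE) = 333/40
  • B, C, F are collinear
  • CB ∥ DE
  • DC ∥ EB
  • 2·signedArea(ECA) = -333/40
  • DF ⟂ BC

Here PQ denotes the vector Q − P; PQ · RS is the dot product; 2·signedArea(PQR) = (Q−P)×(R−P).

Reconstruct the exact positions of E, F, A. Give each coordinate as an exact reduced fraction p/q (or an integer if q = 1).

1. E_x = 13  [DC ∥ EB ∩ CB ∥ DE]
2. E_y = 5  [DC ∥ EB ∩ CB ∥ DE]
   → E = (13, 5)
3. F_x = 61/10  [B, C, F are collinear ∩ DF ⟂ BC]
4. F_y = 57/10  [B, C, F are collinear ∩ DF ⟂ BC]
   → F = (61/10, 57/10)
5. A_x = -89/40  [A divides CF with CA:AF = 1/4:3/4]
6. A_y = 117/40  [A divides CF with CA:AF = 1/4:3/4]
   → A = (-89/40, 117/40)

A = (-89/40, 117/40)
E = (13, 5)
F = (61/10, 57/10)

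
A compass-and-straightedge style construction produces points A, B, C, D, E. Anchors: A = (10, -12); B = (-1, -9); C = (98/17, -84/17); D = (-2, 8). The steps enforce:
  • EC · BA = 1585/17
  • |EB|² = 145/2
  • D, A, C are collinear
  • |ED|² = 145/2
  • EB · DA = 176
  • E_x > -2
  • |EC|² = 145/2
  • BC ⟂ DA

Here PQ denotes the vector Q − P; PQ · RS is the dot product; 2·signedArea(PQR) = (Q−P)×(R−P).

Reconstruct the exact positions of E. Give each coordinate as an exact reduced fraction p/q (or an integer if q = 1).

E = (-3/2, -1/2)

1. E_x = -3/2  [EC · BA = 1585/17 ∩ EB · DA = 176]
2. E_y = -1/2  [EC · BA = 1585/17 ∩ EB · DA = 176]
   → E = (-3/2, -1/2)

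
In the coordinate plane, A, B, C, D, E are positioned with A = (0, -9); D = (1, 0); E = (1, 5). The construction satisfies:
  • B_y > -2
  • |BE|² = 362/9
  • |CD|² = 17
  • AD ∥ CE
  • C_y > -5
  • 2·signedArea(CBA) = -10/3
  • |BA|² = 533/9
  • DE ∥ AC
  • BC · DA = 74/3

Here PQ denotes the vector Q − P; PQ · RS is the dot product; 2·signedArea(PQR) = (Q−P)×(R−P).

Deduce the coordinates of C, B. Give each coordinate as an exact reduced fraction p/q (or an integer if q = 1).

B = (2/3, -4/3)
C = (0, -4)

1. C_x = 0  [AD ∥ CE ∩ DE ∥ AC]
2. C_y = -4  [AD ∥ CE ∩ DE ∥ AC]
   → C = (0, -4)
3. B_x = 2/3  [BC · DA = 74/3 ∩ 2·signedArea(CBA) = -10/3]
4. B_y = -4/3  [BC · DA = 74/3 ∩ 2·signedArea(CBA) = -10/3]
   → B = (2/3, -4/3)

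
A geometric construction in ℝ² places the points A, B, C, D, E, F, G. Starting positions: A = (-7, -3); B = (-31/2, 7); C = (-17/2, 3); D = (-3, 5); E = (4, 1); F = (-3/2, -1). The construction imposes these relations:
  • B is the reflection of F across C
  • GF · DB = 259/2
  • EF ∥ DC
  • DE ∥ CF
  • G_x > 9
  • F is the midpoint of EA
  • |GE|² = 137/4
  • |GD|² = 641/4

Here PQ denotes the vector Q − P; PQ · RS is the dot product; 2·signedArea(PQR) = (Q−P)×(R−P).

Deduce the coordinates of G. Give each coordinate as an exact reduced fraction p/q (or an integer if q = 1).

G = (19/2, 3)

1. G_x = 19/2  [line 25/2·x + -2·y + -451/4 = 0 ∩ |GE|² = 137/4]
2. G_y = 3  [line 25/2·x + -2·y + -451/4 = 0 ∩ |GE|² = 137/4]
   → G = (19/2, 3)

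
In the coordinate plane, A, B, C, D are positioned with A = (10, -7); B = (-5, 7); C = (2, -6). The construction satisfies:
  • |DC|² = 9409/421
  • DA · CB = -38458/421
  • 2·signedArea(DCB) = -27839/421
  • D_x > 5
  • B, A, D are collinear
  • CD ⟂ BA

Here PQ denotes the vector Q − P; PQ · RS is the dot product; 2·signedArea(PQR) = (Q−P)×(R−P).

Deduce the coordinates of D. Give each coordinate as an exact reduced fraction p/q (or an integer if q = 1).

1. D_x = 2200/421  [B, A, D are collinear ∩ CD ⟂ BA]
2. D_y = -1071/421  [B, A, D are collinear ∩ CD ⟂ BA]
   → D = (2200/421, -1071/421)

D = (2200/421, -1071/421)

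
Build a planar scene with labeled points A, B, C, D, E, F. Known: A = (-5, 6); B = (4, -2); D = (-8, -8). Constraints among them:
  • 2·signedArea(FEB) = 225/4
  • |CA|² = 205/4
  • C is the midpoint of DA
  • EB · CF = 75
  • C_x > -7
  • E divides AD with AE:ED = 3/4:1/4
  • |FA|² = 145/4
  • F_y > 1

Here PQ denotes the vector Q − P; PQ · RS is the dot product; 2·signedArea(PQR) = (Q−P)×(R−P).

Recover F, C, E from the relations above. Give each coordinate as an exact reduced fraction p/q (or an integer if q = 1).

C = (-13/2, -1)
E = (-29/4, -9/2)
F = (-1/2, 2)

1. C_x = -13/2  [C is the midpoint of DA]
2. C_y = -1  [C is the midpoint of DA]
   → C = (-13/2, -1)
3. E_x = -29/4  [E divides AD with AE:ED = 3/4:1/4]
4. E_y = -9/2  [E divides AD with AE:ED = 3/4:1/4]
   → E = (-29/4, -9/2)
5. F_x = -1/2  [2·signedArea(FEB) = 225/4 ∩ EB · CF = 75]
6. F_y = 2  [2·signedArea(FEB) = 225/4 ∩ EB · CF = 75]
   → F = (-1/2, 2)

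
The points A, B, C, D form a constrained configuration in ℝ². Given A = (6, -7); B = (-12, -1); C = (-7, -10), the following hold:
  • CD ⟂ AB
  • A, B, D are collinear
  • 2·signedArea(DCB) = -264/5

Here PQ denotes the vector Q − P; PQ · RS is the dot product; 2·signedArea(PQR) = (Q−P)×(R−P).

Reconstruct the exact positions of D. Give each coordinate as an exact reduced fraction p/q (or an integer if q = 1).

D = (-24/5, -17/5)

1. D_x = -24/5  [A, B, D are collinear ∩ CD ⟂ AB]
2. D_y = -17/5  [A, B, D are collinear ∩ CD ⟂ AB]
   → D = (-24/5, -17/5)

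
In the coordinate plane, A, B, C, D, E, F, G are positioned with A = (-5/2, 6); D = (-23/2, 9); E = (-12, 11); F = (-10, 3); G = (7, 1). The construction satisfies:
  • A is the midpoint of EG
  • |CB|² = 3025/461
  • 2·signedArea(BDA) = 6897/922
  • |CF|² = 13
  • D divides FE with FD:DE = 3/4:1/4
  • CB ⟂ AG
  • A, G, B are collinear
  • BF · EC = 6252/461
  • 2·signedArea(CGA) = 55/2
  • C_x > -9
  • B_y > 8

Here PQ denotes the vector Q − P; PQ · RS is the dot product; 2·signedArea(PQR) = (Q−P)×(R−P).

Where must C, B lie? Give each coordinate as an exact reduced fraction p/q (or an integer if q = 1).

B = (-3138/461, 3811/461)
C = (-8, 6)

1. B_x = -3138/461  [A, G, B are collinear ∩ 2·signedArea(BDA) = 6897/922]
2. B_y = 3811/461  [A, G, B are collinear ∩ 2·signedArea(BDA) = 6897/922]
   → B = (-3138/461, 3811/461)
3. C_x = -8  [2·signedArea(CGA) = 55/2 ∩ CB ⟂ AG]
4. C_y = 6  [2·signedArea(CGA) = 55/2 ∩ CB ⟂ AG]
   → C = (-8, 6)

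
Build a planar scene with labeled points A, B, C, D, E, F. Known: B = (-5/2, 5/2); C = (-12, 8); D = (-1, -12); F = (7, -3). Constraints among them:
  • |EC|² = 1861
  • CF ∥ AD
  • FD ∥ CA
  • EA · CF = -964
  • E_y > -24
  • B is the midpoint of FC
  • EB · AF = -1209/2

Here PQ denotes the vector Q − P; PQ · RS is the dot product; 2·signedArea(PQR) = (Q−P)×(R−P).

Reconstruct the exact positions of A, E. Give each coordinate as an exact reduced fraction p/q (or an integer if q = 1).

1. A_x = -20  [CF ∥ AD ∩ FD ∥ CA]
2. A_y = -1  [CF ∥ AD ∩ FD ∥ CA]
   → A = (-20, -1)
3. E_x = 18  [EA · CF = -964 ∩ EB · AF = -1209/2]
4. E_y = -23  [EA · CF = -964 ∩ EB · AF = -1209/2]
   → E = (18, -23)

A = (-20, -1)
E = (18, -23)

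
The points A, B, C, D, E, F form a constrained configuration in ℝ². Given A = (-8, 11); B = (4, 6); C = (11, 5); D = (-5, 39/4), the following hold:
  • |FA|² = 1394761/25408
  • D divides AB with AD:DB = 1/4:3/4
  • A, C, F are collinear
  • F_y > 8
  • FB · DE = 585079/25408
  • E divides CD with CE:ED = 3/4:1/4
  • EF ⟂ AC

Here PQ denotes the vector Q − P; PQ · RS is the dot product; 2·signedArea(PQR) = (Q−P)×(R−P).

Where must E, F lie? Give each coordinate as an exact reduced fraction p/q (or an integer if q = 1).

1. E_x = -1  [E divides CD with CE:ED = 3/4:1/4]
2. E_y = 137/16  [E divides CD with CE:ED = 3/4:1/4]
   → E = (-1, 137/16)
3. F_x = -2969/3176  [A, C, F are collinear ∩ EF ⟂ AC]
4. F_y = 13925/1588  [A, C, F are collinear ∩ EF ⟂ AC]
   → F = (-2969/3176, 13925/1588)

E = (-1, 137/16)
F = (-2969/3176, 13925/1588)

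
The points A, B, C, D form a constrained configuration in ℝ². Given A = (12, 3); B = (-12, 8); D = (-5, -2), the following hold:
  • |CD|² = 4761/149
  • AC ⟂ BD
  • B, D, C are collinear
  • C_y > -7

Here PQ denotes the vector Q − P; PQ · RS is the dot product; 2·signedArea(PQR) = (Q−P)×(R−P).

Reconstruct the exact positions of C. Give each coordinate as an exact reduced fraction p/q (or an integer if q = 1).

C = (-262/149, -988/149)

1. C_x = -262/149  [B, D, C are collinear ∩ AC ⟂ BD]
2. C_y = -988/149  [B, D, C are collinear ∩ AC ⟂ BD]
   → C = (-262/149, -988/149)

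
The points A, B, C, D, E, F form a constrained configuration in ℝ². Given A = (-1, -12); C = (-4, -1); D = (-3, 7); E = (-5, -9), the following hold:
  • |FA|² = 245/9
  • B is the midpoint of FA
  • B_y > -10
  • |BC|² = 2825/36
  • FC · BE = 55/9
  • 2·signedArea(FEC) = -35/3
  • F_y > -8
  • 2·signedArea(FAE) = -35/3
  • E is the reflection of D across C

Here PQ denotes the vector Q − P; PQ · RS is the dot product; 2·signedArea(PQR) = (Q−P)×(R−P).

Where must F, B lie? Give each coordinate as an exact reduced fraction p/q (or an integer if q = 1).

1. F_x = -10/3  [2·signedArea(FEC) = -35/3 ∩ 2·signedArea(FAE) = -35/3]
2. F_y = -22/3  [2·signedArea(FEC) = -35/3 ∩ 2·signedArea(FAE) = -35/3]
   → F = (-10/3, -22/3)
3. B_x = -13/6  [B is the midpoint of FA]
4. B_y = -29/3  [B is the midpoint of FA]
   → B = (-13/6, -29/3)

B = (-13/6, -29/3)
F = (-10/3, -22/3)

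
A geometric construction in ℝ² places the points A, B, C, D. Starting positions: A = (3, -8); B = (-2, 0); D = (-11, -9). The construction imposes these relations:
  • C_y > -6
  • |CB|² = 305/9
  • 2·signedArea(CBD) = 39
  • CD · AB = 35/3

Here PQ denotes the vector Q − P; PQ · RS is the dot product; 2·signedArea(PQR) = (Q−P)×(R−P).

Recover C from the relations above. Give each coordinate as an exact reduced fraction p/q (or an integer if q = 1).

C = (-10/3, -17/3)

1. C_x = -10/3  [2·signedArea(CBD) = 39 ∩ CD · AB = 35/3]
2. C_y = -17/3  [2·signedArea(CBD) = 39 ∩ CD · AB = 35/3]
   → C = (-10/3, -17/3)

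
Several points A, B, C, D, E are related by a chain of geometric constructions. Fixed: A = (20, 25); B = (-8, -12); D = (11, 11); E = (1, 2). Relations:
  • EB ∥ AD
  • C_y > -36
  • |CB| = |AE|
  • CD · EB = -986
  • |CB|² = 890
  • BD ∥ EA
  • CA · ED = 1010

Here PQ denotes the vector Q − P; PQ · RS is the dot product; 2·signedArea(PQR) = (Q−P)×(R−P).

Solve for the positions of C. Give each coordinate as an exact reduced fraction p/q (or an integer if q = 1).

1. C_x = -27  [CD · EB = -986 ∩ CA · ED = 1010]
2. C_y = -35  [CD · EB = -986 ∩ CA · ED = 1010]
   → C = (-27, -35)

C = (-27, -35)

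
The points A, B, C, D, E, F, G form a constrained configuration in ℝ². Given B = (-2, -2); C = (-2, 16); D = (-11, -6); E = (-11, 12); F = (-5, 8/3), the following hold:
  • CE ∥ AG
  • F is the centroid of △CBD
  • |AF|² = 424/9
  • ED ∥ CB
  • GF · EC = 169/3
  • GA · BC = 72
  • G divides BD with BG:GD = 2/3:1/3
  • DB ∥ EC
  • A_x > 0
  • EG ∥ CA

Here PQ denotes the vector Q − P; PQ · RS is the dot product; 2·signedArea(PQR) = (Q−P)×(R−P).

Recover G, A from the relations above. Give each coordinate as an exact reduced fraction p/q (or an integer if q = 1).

A = (1, -2/3)
G = (-8, -14/3)

1. G_x = -8  [G divides BD with BG:GD = 2/3:1/3]
2. G_y = -14/3  [G divides BD with BG:GD = 2/3:1/3]
   → G = (-8, -14/3)
3. A_x = 1  [CE ∥ AG ∩ EG ∥ CA]
4. A_y = -2/3  [CE ∥ AG ∩ EG ∥ CA]
   → A = (1, -2/3)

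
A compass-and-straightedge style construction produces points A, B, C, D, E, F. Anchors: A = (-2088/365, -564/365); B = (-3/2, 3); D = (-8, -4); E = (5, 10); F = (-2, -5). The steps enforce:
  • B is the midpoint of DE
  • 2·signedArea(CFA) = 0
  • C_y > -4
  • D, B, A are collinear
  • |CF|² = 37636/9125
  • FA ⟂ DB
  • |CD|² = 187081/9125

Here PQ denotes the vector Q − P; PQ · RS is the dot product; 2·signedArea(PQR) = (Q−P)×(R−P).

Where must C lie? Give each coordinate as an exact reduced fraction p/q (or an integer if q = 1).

C = (-6366/1825, -6603/1825)

1. C_x = -6366/1825  [line -1261/365·x + -1358/365·y + -9312/365 = 0 ∩ |CF|² = 37636/9125]
2. C_y = -6603/1825  [line -1261/365·x + -1358/365·y + -9312/365 = 0 ∩ |CF|² = 37636/9125]
   → C = (-6366/1825, -6603/1825)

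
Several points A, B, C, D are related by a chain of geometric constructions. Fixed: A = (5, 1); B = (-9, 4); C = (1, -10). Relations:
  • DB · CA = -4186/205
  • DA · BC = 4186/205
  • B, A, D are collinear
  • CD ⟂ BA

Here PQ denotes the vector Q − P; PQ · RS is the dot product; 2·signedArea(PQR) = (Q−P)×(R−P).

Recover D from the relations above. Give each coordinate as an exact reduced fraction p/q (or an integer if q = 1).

1. D_x = 703/205  [B, A, D are collinear ∩ CD ⟂ BA]
2. D_y = 274/205  [B, A, D are collinear ∩ CD ⟂ BA]
   → D = (703/205, 274/205)

D = (703/205, 274/205)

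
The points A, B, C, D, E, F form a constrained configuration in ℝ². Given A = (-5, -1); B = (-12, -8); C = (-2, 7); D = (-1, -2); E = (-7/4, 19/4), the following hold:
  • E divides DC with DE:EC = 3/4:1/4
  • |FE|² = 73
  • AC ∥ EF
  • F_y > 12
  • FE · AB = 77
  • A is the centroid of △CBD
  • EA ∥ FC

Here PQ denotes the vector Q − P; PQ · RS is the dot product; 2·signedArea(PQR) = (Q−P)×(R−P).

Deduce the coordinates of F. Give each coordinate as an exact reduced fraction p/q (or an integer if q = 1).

F = (5/4, 51/4)

1. F_x = 5/4  [EA ∥ FC ∩ AC ∥ EF]
2. F_y = 51/4  [EA ∥ FC ∩ AC ∥ EF]
   → F = (5/4, 51/4)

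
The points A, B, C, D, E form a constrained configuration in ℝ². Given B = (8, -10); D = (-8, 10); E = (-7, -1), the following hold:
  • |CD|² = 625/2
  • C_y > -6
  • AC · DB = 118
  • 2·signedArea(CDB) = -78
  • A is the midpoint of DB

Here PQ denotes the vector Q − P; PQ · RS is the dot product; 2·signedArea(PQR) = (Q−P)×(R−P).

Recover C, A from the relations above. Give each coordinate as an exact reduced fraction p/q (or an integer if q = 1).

A = (0, 0)
C = (1/2, -11/2)

1. A_x = 0  [A is the midpoint of DB]
2. A_y = 0  [A is the midpoint of DB]
   → A = (0, 0)
3. C_x = 1/2  [2·signedArea(CDB) = -78 ∩ AC · DB = 118]
4. C_y = -11/2  [2·signedArea(CDB) = -78 ∩ AC · DB = 118]
   → C = (1/2, -11/2)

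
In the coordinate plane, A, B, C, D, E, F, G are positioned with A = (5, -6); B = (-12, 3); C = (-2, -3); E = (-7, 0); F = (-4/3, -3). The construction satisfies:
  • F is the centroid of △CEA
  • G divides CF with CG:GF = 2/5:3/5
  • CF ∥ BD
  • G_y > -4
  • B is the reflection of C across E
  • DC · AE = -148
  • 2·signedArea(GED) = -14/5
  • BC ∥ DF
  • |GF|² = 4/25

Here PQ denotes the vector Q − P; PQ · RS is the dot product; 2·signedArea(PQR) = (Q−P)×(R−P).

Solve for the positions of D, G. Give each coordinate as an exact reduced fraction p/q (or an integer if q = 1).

1. D_x = -34/3  [BC ∥ DF ∩ CF ∥ BD]
2. D_y = 3  [BC ∥ DF ∩ CF ∥ BD]
   → D = (-34/3, 3)
3. G_x = -26/15  [G divides CF with CG:GF = 2/5:3/5]
4. G_y = -3  [G divides CF with CG:GF = 2/5:3/5]
   → G = (-26/15, -3)

D = (-34/3, 3)
G = (-26/15, -3)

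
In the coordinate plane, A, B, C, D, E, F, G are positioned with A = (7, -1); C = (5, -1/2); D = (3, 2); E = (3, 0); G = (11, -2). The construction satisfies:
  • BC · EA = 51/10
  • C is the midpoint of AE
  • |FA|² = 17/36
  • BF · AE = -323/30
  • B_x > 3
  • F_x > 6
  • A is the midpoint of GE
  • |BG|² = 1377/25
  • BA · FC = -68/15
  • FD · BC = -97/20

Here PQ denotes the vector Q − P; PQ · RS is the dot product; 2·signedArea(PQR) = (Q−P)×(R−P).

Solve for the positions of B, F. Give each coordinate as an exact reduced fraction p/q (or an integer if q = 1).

1. B_x = 19/5  [line -4·x + 1·y + 77/5 = 0 ∩ |BG|² = 1377/25]
2. B_y = -1/5  [line -4·x + 1·y + 77/5 = 0 ∩ |BG|² = 1377/25]
   → B = (19/5, -1/5)
3. F_x = 19/3  [line -4·x + 1·y + 157/6 = 0 ∩ |FA|² = 17/36]
4. F_y = -5/6  [line -4·x + 1·y + 157/6 = 0 ∩ |FA|² = 17/36]
   → F = (19/3, -5/6)

B = (19/5, -1/5)
F = (19/3, -5/6)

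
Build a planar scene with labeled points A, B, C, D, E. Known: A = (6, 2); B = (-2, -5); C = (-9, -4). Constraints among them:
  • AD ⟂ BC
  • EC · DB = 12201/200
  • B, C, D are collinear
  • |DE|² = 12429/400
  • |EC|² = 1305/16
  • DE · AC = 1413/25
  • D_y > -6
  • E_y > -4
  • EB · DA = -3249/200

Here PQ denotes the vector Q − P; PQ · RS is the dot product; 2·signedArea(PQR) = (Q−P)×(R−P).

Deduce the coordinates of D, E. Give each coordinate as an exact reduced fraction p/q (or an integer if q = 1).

D = (243/50, -299/50)
E = (0, -13/4)

1. D_x = 243/50  [B, C, D are collinear ∩ AD ⟂ BC]
2. D_y = -299/50  [B, C, D are collinear ∩ AD ⟂ BC]
   → D = (243/50, -299/50)
3. E_x = 0  [EC · DB = 12201/200 ∩ EB · DA = -3249/200]
4. E_y = -13/4  [EC · DB = 12201/200 ∩ EB · DA = -3249/200]
   → E = (0, -13/4)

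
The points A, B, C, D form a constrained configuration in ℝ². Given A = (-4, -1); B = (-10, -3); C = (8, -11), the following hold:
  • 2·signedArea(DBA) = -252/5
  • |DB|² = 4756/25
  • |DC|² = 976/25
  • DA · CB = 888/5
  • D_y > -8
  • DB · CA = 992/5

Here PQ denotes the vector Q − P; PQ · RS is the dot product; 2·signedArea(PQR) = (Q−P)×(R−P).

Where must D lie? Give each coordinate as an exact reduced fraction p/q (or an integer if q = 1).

1. D_x = 16/5  [2·signedArea(DBA) = -252/5 ∩ DA · CB = 888/5]
2. D_y = -7  [2·signedArea(DBA) = -252/5 ∩ DA · CB = 888/5]
   → D = (16/5, -7)

D = (16/5, -7)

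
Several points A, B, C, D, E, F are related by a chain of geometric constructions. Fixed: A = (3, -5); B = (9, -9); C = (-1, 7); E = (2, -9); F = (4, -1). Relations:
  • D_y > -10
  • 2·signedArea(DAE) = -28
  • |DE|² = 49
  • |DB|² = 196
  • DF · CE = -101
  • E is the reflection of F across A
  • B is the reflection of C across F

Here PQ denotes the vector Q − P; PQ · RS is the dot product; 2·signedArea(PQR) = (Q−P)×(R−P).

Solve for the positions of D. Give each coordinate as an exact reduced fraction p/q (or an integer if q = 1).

D = (-5, -9)

1. D_x = -5  [2·signedArea(DAE) = -28 ∩ DF · CE = -101]
2. D_y = -9  [2·signedArea(DAE) = -28 ∩ DF · CE = -101]
   → D = (-5, -9)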